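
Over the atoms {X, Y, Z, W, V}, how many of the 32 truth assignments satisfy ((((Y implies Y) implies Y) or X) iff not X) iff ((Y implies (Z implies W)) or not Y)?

8

Initial set: {(((((Y implies Y) implies Y) or X) iff not X) iff ((Y implies (Z implies W)) or not Y))}.
(((((Y implies Y) implies Y) or X) iff not X) iff ((Y implies (Z implies W)) or not Y)): β-rule — branch into ((((Y implies Y) implies Y) or X) iff not X), ((Y implies (Z implies W)) or not Y)  //  not ((((Y implies Y) implies Y) or X) iff not X), not ((Y implies (Z implies W)) or not Y).
  branch 1 (add ((((Y implies Y) implies Y) or X) iff not X), ((Y implies (Z implies W)) or not Y)):
    ((((Y implies Y) implies Y) or X) iff not X): β-rule — branch into (((Y implies Y) implies Y) or X), not X  //  not (((Y implies Y) implies Y) or X), not not X.
      branch 1.1 (add (((Y implies Y) implies Y) or X), not X):
        ((Y implies (Z implies W)) or not Y): β-rule — branch into (Y implies (Z implies W))  //  not Y.
          branch 1.1.1 (add (Y implies (Z implies W))):
            (((Y implies Y) implies Y) or X): β-rule — branch into ((Y implies Y) implies Y)  //  X.
              branch 1.1.1.1 (add ((Y implies Y) implies Y)):
                (Y implies (Z implies W)): β-rule — branch into not Y  //  (Z implies W).
                  branch 1.1.1.1.1 (add not Y):
                    ((Y implies Y) implies Y): β-rule — branch into not (Y implies Y)  //  Y.
                      branch 1.1.1.1.1.1 (add not (Y implies Y)):
                        not (Y implies Y): α-rule — add Y, not Y.
                        × closes — contains both Y and not Y.
                      branch 1.1.1.1.1.2 (add Y):
                        × closes — contains both Y and not Y.
                  branch 1.1.1.1.2 (add (Z implies W)):
                    ((Y implies Y) implies Y): β-rule — branch into not (Y implies Y)  //  Y.
                      branch 1.1.1.1.2.1 (add not (Y implies Y)):
                        not (Y implies Y): α-rule — add Y, not Y.
                        × closes — contains both Y and not Y.
                      branch 1.1.1.1.2.2 (add Y):
                        (Z implies W): β-rule — branch into not Z  //  W.
                          branch 1.1.1.1.2.2.1 (add not Z):
                            ○ open, literals {X=F, Y=T, Z=F}.
                          branch 1.1.1.1.2.2.2 (add W):
                            ○ open, literals {W=T, X=F, Y=T}.
              branch 1.1.1.2 (add X):
                × closes — contains both X and not X.
          branch 1.1.2 (add not Y):
            (((Y implies Y) implies Y) or X): β-rule — branch into ((Y implies Y) implies Y)  //  X.
              branch 1.1.2.1 (add ((Y implies Y) implies Y)):
                ((Y implies Y) implies Y): β-rule — branch into not (Y implies Y)  //  Y.
                  branch 1.1.2.1.1 (add not (Y implies Y)):
                    not (Y implies Y): α-rule — add Y, not Y.
                    × closes — contains both Y and not Y.
                  branch 1.1.2.1.2 (add Y):
                    × closes — contains both Y and not Y.
              branch 1.1.2.2 (add X):
                × closes — contains both X and not X.
      branch 1.2 (add not (((Y implies Y) implies Y) or X), not not X):
        not (((Y implies Y) implies Y) or X): α-rule — add not ((Y implies Y) implies Y), not X.
        × closes — contains both X and not X.
  branch 2 (add not ((((Y implies Y) implies Y) or X) iff not X), not ((Y implies (Z implies W)) or not Y)):
    not ((Y implies (Z implies W)) or not Y): α-rule — add not (Y implies (Z implies W)), not not Y.
    not (Y implies (Z implies W)): α-rule — add Y, not (Z implies W).
    not (Z implies W): α-rule — add Z, not W.
    not ((((Y implies Y) implies Y) or X) iff not X): β-rule — branch into (((Y implies Y) implies Y) or X), not not X  //  not (((Y implies Y) implies Y) or X), not X.
      branch 2.1 (add (((Y implies Y) implies Y) or X), not not X):
        (((Y implies Y) implies Y) or X): β-rule — branch into ((Y implies Y) implies Y)  //  X.
          branch 2.1.1 (add ((Y implies Y) implies Y)):
            ((Y implies Y) implies Y): β-rule — branch into not (Y implies Y)  //  Y.
              branch 2.1.1.1 (add not (Y implies Y)):
                not (Y implies Y): α-rule — add Y, not Y.
                × closes — contains both Y and not Y.
              branch 2.1.1.2 (add Y):
                ○ open, literals {W=F, X=T, Y=T, Z=T}.
          branch 2.1.2 (add X):
            ○ open, literals {W=F, X=T, Y=T, Z=T}.
      branch 2.2 (add not (((Y implies Y) implies Y) or X), not X):
        not (((Y implies Y) implies Y) or X): α-rule — add not ((Y implies Y) implies Y), not X.
        not ((Y implies Y) implies Y): α-rule — add (Y implies Y), not Y.
        × closes — contains both Y and not Y.
10 branches closed, 4 open.
Each open branch fixes some atoms; the unmentioned ones are free. Counting distinct full assignments: branch {X=F, Y=T, Z=F} (W, V) contributes 4 new; branch {W=T, X=F, Y=T} (Z, V) contributes 2 new; branch {W=F, X=T, Y=T, Z=T} (V) contributes 2 new; branch {W=F, X=T, Y=T, Z=T} (V) contributes 0 new. Total: 8.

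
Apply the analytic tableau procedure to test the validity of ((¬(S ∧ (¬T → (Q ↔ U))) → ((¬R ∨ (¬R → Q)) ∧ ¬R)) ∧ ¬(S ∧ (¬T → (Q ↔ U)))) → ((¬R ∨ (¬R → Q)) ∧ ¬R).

Valid

Assume the negation and expand:
Initial set: {¬(((¬(S ∧ (¬T → (Q ↔ U))) → ((¬R ∨ (¬R → Q)) ∧ ¬R)) ∧ ¬(S ∧ (¬T → (Q ↔ U)))) → ((¬R ∨ (¬R → Q)) ∧ ¬R))}.
¬(((¬(S ∧ (¬T → (Q ↔ U))) → ((¬R ∨ (¬R → Q)) ∧ ¬R)) ∧ ¬(S ∧ (¬T → (Q ↔ U)))) → ((¬R ∨ (¬R → Q)) ∧ ¬R)): α-rule — add ((¬(S ∧ (¬T → (Q ↔ U))) → ((¬R ∨ (¬R → Q)) ∧ ¬R)) ∧ ¬(S ∧ (¬T → (Q ↔ U)))), ¬((¬R ∨ (¬R → Q)) ∧ ¬R).
((¬(S ∧ (¬T → (Q ↔ U))) → ((¬R ∨ (¬R → Q)) ∧ ¬R)) ∧ ¬(S ∧ (¬T → (Q ↔ U)))): α-rule — add (¬(S ∧ (¬T → (Q ↔ U))) → ((¬R ∨ (¬R → Q)) ∧ ¬R)), ¬(S ∧ (¬T → (Q ↔ U))).
¬((¬R ∨ (¬R → Q)) ∧ ¬R): β-rule — branch into ¬(¬R ∨ (¬R → Q))  //  ¬¬R.
  branch 1 (add ¬(¬R ∨ (¬R → Q))):
    ¬(¬R ∨ (¬R → Q)): α-rule — add ¬¬R, ¬(¬R → Q).
    ¬(¬R → Q): α-rule — add ¬R, ¬Q.
    × closes — contains both R and ¬R.
  branch 2 (add ¬¬R):
    (¬(S ∧ (¬T → (Q ↔ U))) → ((¬R ∨ (¬R → Q)) ∧ ¬R)): β-rule — branch into ¬¬(S ∧ (¬T → (Q ↔ U)))  //  ((¬R ∨ (¬R → Q)) ∧ ¬R).
      branch 2.1 (add ¬¬(S ∧ (¬T → (Q ↔ U)))):
        ¬¬(S ∧ (¬T → (Q ↔ U))): α-rule — add S, (¬T → (Q ↔ U)).
        ¬(S ∧ (¬T → (Q ↔ U))): β-rule — branch into ¬S  //  ¬(¬T → (Q ↔ U)).
          branch 2.1.1 (add ¬S):
            × closes — contains both S and ¬S.
          branch 2.1.2 (add ¬(¬T → (Q ↔ U))):
            ¬(¬T → (Q ↔ U)): α-rule — add ¬T, ¬(Q ↔ U).
            (¬T → (Q ↔ U)): β-rule — branch into ¬¬T  //  (Q ↔ U).
              branch 2.1.2.1 (add ¬¬T):
                × closes — contains both T and ¬T.
              branch 2.1.2.2 (add (Q ↔ U)):
                ¬(Q ↔ U): β-rule — branch into Q, ¬U  //  ¬Q, U.
                  branch 2.1.2.2.1 (add Q, ¬U):
                    (Q ↔ U): β-rule — branch into Q, U  //  ¬Q, ¬U.
                      branch 2.1.2.2.1.1 (add Q, U):
                        × closes — contains both U and ¬U.
                      branch 2.1.2.2.1.2 (add ¬Q, ¬U):
                        × closes — contains both Q and ¬Q.
                  branch 2.1.2.2.2 (add ¬Q, U):
                    (Q ↔ U): β-rule — branch into Q, U  //  ¬Q, ¬U.
                      branch 2.1.2.2.2.1 (add Q, U):
                        × closes — contains both Q and ¬Q.
                      branch 2.1.2.2.2.2 (add ¬Q, ¬U):
                        × closes — contains both U and ¬U.
      branch 2.2 (add ((¬R ∨ (¬R → Q)) ∧ ¬R)):
        ((¬R ∨ (¬R → Q)) ∧ ¬R): α-rule — add (¬R ∨ (¬R → Q)), ¬R.
        × closes — contains both R and ¬R.
All 8 branches close.
Every branch closed, so the negation is unsatisfiable and the formula is valid.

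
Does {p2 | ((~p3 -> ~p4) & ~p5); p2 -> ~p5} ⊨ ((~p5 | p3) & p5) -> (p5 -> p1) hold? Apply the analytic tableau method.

Initial set: {(p2 | ((~p3 -> ~p4) & ~p5)); (p2 -> ~p5); ~(((~p5 | p3) & p5) -> (p5 -> p1))}.
~(((~p5 | p3) & p5) -> (p5 -> p1)): α-rule — add ((~p5 | p3) & p5), ~(p5 -> p1).
((~p5 | p3) & p5): α-rule — add (~p5 | p3), p5.
~(p5 -> p1): α-rule — add p5, ~p1.
(p2 | ((~p3 -> ~p4) & ~p5)): β-rule — branch into p2  //  ((~p3 -> ~p4) & ~p5).
  branch 1 (add p2):
    (p2 -> ~p5): β-rule — branch into ~p2  //  ~p5.
      branch 1.1 (add ~p2):
        × closes — contains both p2 and ~p2.
      branch 1.2 (add ~p5):
        × closes — contains both p5 and ~p5.
  branch 2 (add ((~p3 -> ~p4) & ~p5)):
    ((~p3 -> ~p4) & ~p5): α-rule — add (~p3 -> ~p4), ~p5.
    × closes — contains both p5 and ~p5.
All 3 branches close.
Every branch closed, so the premises entail the conclusion.

Yes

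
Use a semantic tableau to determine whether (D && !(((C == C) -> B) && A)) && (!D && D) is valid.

Assume the negation and expand:
Initial set: {F ((D && !(((C == C) -> B) && A)) && (!D && D))}.
F ((D && !(((C == C) -> B) && A)) && (!D && D)): β-rule — branch into F (D && !(((C == C) -> B) && A))  //  F (!D && D).
  branch 1 (add F (D && !(((C == C) -> B) && A))):
    F (D && !(((C == C) -> B) && A)): β-rule — branch into F D  //  F !(((C == C) -> B) && A).
      branch 1.1 (add F D):
        ○ open, literals {D=F}.
      branch 1.2 (add F !(((C == C) -> B) && A)):
        F !(((C == C) -> B) && A): α-rule — add T ((C == C) -> B), T A.
        T ((C == C) -> B): β-rule — branch into F (C == C)  //  T B.
          branch 1.2.1 (add F (C == C)):
            F (C == C): β-rule — branch into T C, F C  //  F C, T C.
              branch 1.2.1.1 (add T C, F C):
                × closes — contains both C and !C.
              branch 1.2.1.2 (add F C, T C):
                × closes — contains both C and !C.
          branch 1.2.2 (add T B):
            ○ open, literals {A=T, B=T}.
  branch 2 (add F (!D && D)):
    F (!D && D): β-rule — branch into F !D  //  F D.
      branch 2.1 (add F !D):
        ○ open, literals {D=T}.
      branch 2.2 (add F D):
        ○ open, literals {D=F}.
2 branches closed, 4 open.
An open branch gives a countermodel: D=F (unmentioned atoms arbitrary); under it the original formula is false.

Not valid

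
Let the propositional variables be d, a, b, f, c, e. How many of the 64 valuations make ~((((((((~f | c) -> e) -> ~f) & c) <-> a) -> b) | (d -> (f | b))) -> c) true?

Initial set: {~((((((((~f | c) -> e) -> ~f) & c) <-> a) -> b) | (d -> (f | b))) -> c)}.
~((((((((~f | c) -> e) -> ~f) & c) <-> a) -> b) | (d -> (f | b))) -> c): α-rule — add (((((((~f | c) -> e) -> ~f) & c) <-> a) -> b) | (d -> (f | b))), ~c.
(((((((~f | c) -> e) -> ~f) & c) <-> a) -> b) | (d -> (f | b))): β-rule — branch into ((((((~f | c) -> e) -> ~f) & c) <-> a) -> b)  //  (d -> (f | b)).
  branch 1 (add ((((((~f | c) -> e) -> ~f) & c) <-> a) -> b)):
    ((((((~f | c) -> e) -> ~f) & c) <-> a) -> b): β-rule — branch into ~(((((~f | c) -> e) -> ~f) & c) <-> a)  //  b.
      branch 1.1 (add ~(((((~f | c) -> e) -> ~f) & c) <-> a)):
        ~(((((~f | c) -> e) -> ~f) & c) <-> a): β-rule — branch into ((((~f | c) -> e) -> ~f) & c), ~a  //  ~((((~f | c) -> e) -> ~f) & c), a.
          branch 1.1.1 (add ((((~f | c) -> e) -> ~f) & c), ~a):
            ((((~f | c) -> e) -> ~f) & c): α-rule — add (((~f | c) -> e) -> ~f), c.
            × closes — contains both c and ~c.
          branch 1.1.2 (add ~((((~f | c) -> e) -> ~f) & c), a):
            ~((((~f | c) -> e) -> ~f) & c): β-rule — branch into ~(((~f | c) -> e) -> ~f)  //  ~c.
              branch 1.1.2.1 (add ~(((~f | c) -> e) -> ~f)):
                ~(((~f | c) -> e) -> ~f): α-rule — add ((~f | c) -> e), ~~f.
                ((~f | c) -> e): β-rule — branch into ~(~f | c)  //  e.
                  branch 1.1.2.1.1 (add ~(~f | c)):
                    ~(~f | c): α-rule — add ~~f, ~c.
                    ○ open, literals {a=true, c=false, f=true}.
                  branch 1.1.2.1.2 (add e):
                    ○ open, literals {a=true, c=false, e=true, f=true}.
              branch 1.1.2.2 (add ~c):
                ○ open, literals {a=true, c=false}.
      branch 1.2 (add b):
        ○ open, literals {b=true, c=false}.
  branch 2 (add (d -> (f | b))):
    (d -> (f | b)): β-rule — branch into ~d  //  (f | b).
      branch 2.1 (add ~d):
        ○ open, literals {c=false, d=false}.
      branch 2.2 (add (f | b)):
        (f | b): β-rule — branch into f  //  b.
          branch 2.2.1 (add f):
            ○ open, literals {c=false, f=true}.
          branch 2.2.2 (add b):
            ○ open, literals {b=true, c=false}.
1 branch closed, 7 open.
Each open branch fixes some atoms; the unmentioned ones are free. Counting distinct full assignments: branch {a=true, c=false, f=true} (d, b, e) contributes 8 new; branch {a=true, c=false, e=true, f=true} (d, b) contributes 0 new; branch {a=true, c=false} (d, b, f, e) contributes 8 new; branch {b=true, c=false} (d, a, f, e) contributes 8 new; branch {c=false, d=false} (a, b, f, e) contributes 4 new; branch {c=false, f=true} (d, a, b, e) contributes 2 new; branch {b=true, c=false} (d, a, f, e) contributes 0 new. Total: 30.

30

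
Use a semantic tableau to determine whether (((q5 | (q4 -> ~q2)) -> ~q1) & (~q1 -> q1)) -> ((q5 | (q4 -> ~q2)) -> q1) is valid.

Assume the negation and expand:
Initial set: {~((((q5 | (q4 -> ~q2)) -> ~q1) & (~q1 -> q1)) -> ((q5 | (q4 -> ~q2)) -> q1))}.
~((((q5 | (q4 -> ~q2)) -> ~q1) & (~q1 -> q1)) -> ((q5 | (q4 -> ~q2)) -> q1)): α-rule — add (((q5 | (q4 -> ~q2)) -> ~q1) & (~q1 -> q1)), ~((q5 | (q4 -> ~q2)) -> q1).
(((q5 | (q4 -> ~q2)) -> ~q1) & (~q1 -> q1)): α-rule — add ((q5 | (q4 -> ~q2)) -> ~q1), (~q1 -> q1).
~((q5 | (q4 -> ~q2)) -> q1): α-rule — add (q5 | (q4 -> ~q2)), ~q1.
((q5 | (q4 -> ~q2)) -> ~q1): β-rule — branch into ~(q5 | (q4 -> ~q2))  //  ~q1.
  branch 1 (add ~(q5 | (q4 -> ~q2))):
    ~(q5 | (q4 -> ~q2)): α-rule — add ~q5, ~(q4 -> ~q2).
    ~(q4 -> ~q2): α-rule — add q4, ~~q2.
    (~q1 -> q1): β-rule — branch into ~~q1  //  q1.
      branch 1.1 (add ~~q1):
        × closes — contains both q1 and ~q1.
      branch 1.2 (add q1):
        × closes — contains both q1 and ~q1.
  branch 2 (add ~q1):
    (~q1 -> q1): β-rule — branch into ~~q1  //  q1.
      branch 2.1 (add ~~q1):
        × closes — contains both q1 and ~q1.
      branch 2.2 (add q1):
        × closes — contains both q1 and ~q1.
All 4 branches close.
Every branch closed, so the negation is unsatisfiable and the formula is valid.

Valid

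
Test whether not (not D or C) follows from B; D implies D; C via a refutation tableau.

Initial set: {T B; T (D implies D); T C; F not (not D or C)}.
T (D implies D): β-rule — branch into F D  //  T D.
  branch 1 (add F D):
    F not (not D or C): β-rule — branch into T not D  //  T C.
      branch 1.1 (add T not D):
        ○ open, literals {B=true, C=true, D=false}.
      branch 1.2 (add T C):
        ○ open, literals {B=true, C=true, D=false}.
  branch 2 (add T D):
    F not (not D or C): β-rule — branch into T not D  //  T C.
      branch 2.1 (add T not D):
        × closes — contains both D and not D.
      branch 2.2 (add T C):
        ○ open, literals {B=true, C=true, D=true}.
1 branch closed, 3 open.
An open branch gives a countermodel: B=true, C=true, D=false (unmentioned atoms arbitrary); the premises hold there but the conclusion fails.

No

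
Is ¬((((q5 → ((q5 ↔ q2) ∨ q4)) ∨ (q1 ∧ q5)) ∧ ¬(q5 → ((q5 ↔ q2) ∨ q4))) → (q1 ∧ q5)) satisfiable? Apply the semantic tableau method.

Unsatisfiable

Initial set: {¬((((q5 → ((q5 ↔ q2) ∨ q4)) ∨ (q1 ∧ q5)) ∧ ¬(q5 → ((q5 ↔ q2) ∨ q4))) → (q1 ∧ q5))}.
¬((((q5 → ((q5 ↔ q2) ∨ q4)) ∨ (q1 ∧ q5)) ∧ ¬(q5 → ((q5 ↔ q2) ∨ q4))) → (q1 ∧ q5)): α-rule — add (((q5 → ((q5 ↔ q2) ∨ q4)) ∨ (q1 ∧ q5)) ∧ ¬(q5 → ((q5 ↔ q2) ∨ q4))), ¬(q1 ∧ q5).
(((q5 → ((q5 ↔ q2) ∨ q4)) ∨ (q1 ∧ q5)) ∧ ¬(q5 → ((q5 ↔ q2) ∨ q4))): α-rule — add ((q5 → ((q5 ↔ q2) ∨ q4)) ∨ (q1 ∧ q5)), ¬(q5 → ((q5 ↔ q2) ∨ q4)).
¬(q5 → ((q5 ↔ q2) ∨ q4)): α-rule — add q5, ¬((q5 ↔ q2) ∨ q4).
¬((q5 ↔ q2) ∨ q4): α-rule — add ¬(q5 ↔ q2), ¬q4.
¬(q1 ∧ q5): β-rule — branch into ¬q1  //  ¬q5.
  branch 1 (add ¬q1):
    ((q5 → ((q5 ↔ q2) ∨ q4)) ∨ (q1 ∧ q5)): β-rule — branch into (q5 → ((q5 ↔ q2) ∨ q4))  //  (q1 ∧ q5).
      branch 1.1 (add (q5 → ((q5 ↔ q2) ∨ q4))):
        ¬(q5 ↔ q2): β-rule — branch into q5, ¬q2  //  ¬q5, q2.
          branch 1.1.1 (add q5, ¬q2):
            (q5 → ((q5 ↔ q2) ∨ q4)): β-rule — branch into ¬q5  //  ((q5 ↔ q2) ∨ q4).
              branch 1.1.1.1 (add ¬q5):
                × closes — contains both q5 and ¬q5.
              branch 1.1.1.2 (add ((q5 ↔ q2) ∨ q4)):
                ((q5 ↔ q2) ∨ q4): β-rule — branch into (q5 ↔ q2)  //  q4.
                  branch 1.1.1.2.1 (add (q5 ↔ q2)):
                    (q5 ↔ q2): β-rule — branch into q5, q2  //  ¬q5, ¬q2.
                      branch 1.1.1.2.1.1 (add q5, q2):
                        × closes — contains both q2 and ¬q2.
                      branch 1.1.1.2.1.2 (add ¬q5, ¬q2):
                        × closes — contains both q5 and ¬q5.
                  branch 1.1.1.2.2 (add q4):
                    × closes — contains both q4 and ¬q4.
          branch 1.1.2 (add ¬q5, q2):
            × closes — contains both q5 and ¬q5.
      branch 1.2 (add (q1 ∧ q5)):
        (q1 ∧ q5): α-rule — add q1, q5.
        × closes — contains both q1 and ¬q1.
  branch 2 (add ¬q5):
    × closes — contains both q5 and ¬q5.
All 7 branches close.
Every branch closed; the formula is unsatisfiable.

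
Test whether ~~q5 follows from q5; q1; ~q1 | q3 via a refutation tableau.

Initial set: {q5; q1; (~q1 | q3); ~~~q5}.
~~~q5: drop double negation, giving ~q5.
× closes — contains both q5 and ~q5.
All 1 branch closes.
Every branch closed, so the premises entail the conclusion.

Yes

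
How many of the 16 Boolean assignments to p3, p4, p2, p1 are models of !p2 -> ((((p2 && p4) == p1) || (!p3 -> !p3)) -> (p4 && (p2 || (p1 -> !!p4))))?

12

Initial set: {(!p2 -> ((((p2 && p4) == p1) || (!p3 -> !p3)) -> (p4 && (p2 || (p1 -> !!p4)))))}.
(!p2 -> ((((p2 && p4) == p1) || (!p3 -> !p3)) -> (p4 && (p2 || (p1 -> !!p4))))): β-rule — branch into !!p2  //  ((((p2 && p4) == p1) || (!p3 -> !p3)) -> (p4 && (p2 || (p1 -> !!p4)))).
  branch 1 (add !!p2):
    ○ open, literals {p2=1}.
  branch 2 (add ((((p2 && p4) == p1) || (!p3 -> !p3)) -> (p4 && (p2 || (p1 -> !!p4))))):
    ((((p2 && p4) == p1) || (!p3 -> !p3)) -> (p4 && (p2 || (p1 -> !!p4)))): β-rule — branch into !(((p2 && p4) == p1) || (!p3 -> !p3))  //  (p4 && (p2 || (p1 -> !!p4))).
      branch 2.1 (add !(((p2 && p4) == p1) || (!p3 -> !p3))):
        !(((p2 && p4) == p1) || (!p3 -> !p3)): α-rule — add !((p2 && p4) == p1), !(!p3 -> !p3).
        !(!p3 -> !p3): α-rule — add !p3, !!p3.
        × closes — contains both p3 and !p3.
      branch 2.2 (add (p4 && (p2 || (p1 -> !!p4)))):
        (p4 && (p2 || (p1 -> !!p4))): α-rule — add p4, (p2 || (p1 -> !!p4)).
        (p2 || (p1 -> !!p4)): β-rule — branch into p2  //  (p1 -> !!p4).
          branch 2.2.1 (add p2):
            ○ open, literals {p2=1, p4=1}.
          branch 2.2.2 (add (p1 -> !!p4)):
            (p1 -> !!p4): β-rule — branch into !p1  //  !!p4.
              branch 2.2.2.1 (add !p1):
                ○ open, literals {p1=0, p4=1}.
              branch 2.2.2.2 (add !!p4):
                !!p4: drop double negation, giving p4.
                ○ open, literals {p4=1}.
1 branch closed, 4 open.
Each open branch fixes some atoms; the unmentioned ones are free. Counting distinct full assignments: branch {p2=1} (p3, p4, p1) contributes 8 new; branch {p2=1, p4=1} (p3, p1) contributes 0 new; branch {p1=0, p4=1} (p3, p2) contributes 2 new; branch {p4=1} (p3, p2, p1) contributes 2 new. Total: 12.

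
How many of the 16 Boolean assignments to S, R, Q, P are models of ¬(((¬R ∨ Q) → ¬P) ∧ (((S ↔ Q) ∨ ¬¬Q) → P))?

Initial set: {T ¬(((¬R ∨ Q) → ¬P) ∧ (((S ↔ Q) ∨ ¬¬Q) → P))}.
T ¬(((¬R ∨ Q) → ¬P) ∧ (((S ↔ Q) ∨ ¬¬Q) → P)): β-rule — branch into F ((¬R ∨ Q) → ¬P)  //  F (((S ↔ Q) ∨ ¬¬Q) → P).
  branch 1 (add F ((¬R ∨ Q) → ¬P)):
    F ((¬R ∨ Q) → ¬P): α-rule — add T (¬R ∨ Q), F ¬P.
    T (¬R ∨ Q): β-rule — branch into T ¬R  //  T Q.
      branch 1.1 (add T ¬R):
        ○ open, literals {P=true, R=false}.
      branch 1.2 (add T Q):
        ○ open, literals {P=true, Q=true}.
  branch 2 (add F (((S ↔ Q) ∨ ¬¬Q) → P)):
    F (((S ↔ Q) ∨ ¬¬Q) → P): α-rule — add T ((S ↔ Q) ∨ ¬¬Q), F P.
    T ((S ↔ Q) ∨ ¬¬Q): β-rule — branch into T (S ↔ Q)  //  T ¬¬Q.
      branch 2.1 (add T (S ↔ Q)):
        T (S ↔ Q): β-rule — branch into T S, T Q  //  F S, F Q.
          branch 2.1.1 (add T S, T Q):
            ○ open, literals {P=false, Q=true, S=true}.
          branch 2.1.2 (add F S, F Q):
            ○ open, literals {P=false, Q=false, S=false}.
      branch 2.2 (add T ¬¬Q):
        T ¬¬Q: drop double negation, giving T Q.
        ○ open, literals {P=false, Q=true}.
0 branches closed, 5 open.
Each open branch fixes some atoms; the unmentioned ones are free. Counting distinct full assignments: branch {P=true, R=false} (S, Q) contributes 4 new; branch {P=true, Q=true} (S, R) contributes 2 new; branch {P=false, Q=true, S=true} (R) contributes 2 new; branch {P=false, Q=false, S=false} (R) contributes 2 new; branch {P=false, Q=true} (S, R) contributes 2 new. Total: 12.

12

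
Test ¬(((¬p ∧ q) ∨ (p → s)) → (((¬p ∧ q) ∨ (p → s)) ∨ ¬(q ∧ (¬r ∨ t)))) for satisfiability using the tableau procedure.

Initial set: {¬(((¬p ∧ q) ∨ (p → s)) → (((¬p ∧ q) ∨ (p → s)) ∨ ¬(q ∧ (¬r ∨ t))))}.
¬(((¬p ∧ q) ∨ (p → s)) → (((¬p ∧ q) ∨ (p → s)) ∨ ¬(q ∧ (¬r ∨ t)))): α-rule — add ((¬p ∧ q) ∨ (p → s)), ¬(((¬p ∧ q) ∨ (p → s)) ∨ ¬(q ∧ (¬r ∨ t))).
¬(((¬p ∧ q) ∨ (p → s)) ∨ ¬(q ∧ (¬r ∨ t))): α-rule — add ¬((¬p ∧ q) ∨ (p → s)), ¬¬(q ∧ (¬r ∨ t)).
¬((¬p ∧ q) ∨ (p → s)): α-rule — add ¬(¬p ∧ q), ¬(p → s).
¬¬(q ∧ (¬r ∨ t)): α-rule — add q, (¬r ∨ t).
¬(p → s): α-rule — add p, ¬s.
((¬p ∧ q) ∨ (p → s)): β-rule — branch into (¬p ∧ q)  //  (p → s).
  branch 1 (add (¬p ∧ q)):
    (¬p ∧ q): α-rule — add ¬p, q.
    × closes — contains both p and ¬p.
  branch 2 (add (p → s)):
    ¬(¬p ∧ q): β-rule — branch into ¬¬p  //  ¬q.
      branch 2.1 (add ¬¬p):
        (¬r ∨ t): β-rule — branch into ¬r  //  t.
          branch 2.1.1 (add ¬r):
            (p → s): β-rule — branch into ¬p  //  s.
              branch 2.1.1.1 (add ¬p):
                × closes — contains both p and ¬p.
              branch 2.1.1.2 (add s):
                × closes — contains both s and ¬s.
          branch 2.1.2 (add t):
            (p → s): β-rule — branch into ¬p  //  s.
              branch 2.1.2.1 (add ¬p):
                × closes — contains both p and ¬p.
              branch 2.1.2.2 (add s):
                × closes — contains both s and ¬s.
      branch 2.2 (add ¬q):
        × closes — contains both q and ¬q.
All 6 branches close.
Every branch closed; the formula is unsatisfiable.

Unsatisfiable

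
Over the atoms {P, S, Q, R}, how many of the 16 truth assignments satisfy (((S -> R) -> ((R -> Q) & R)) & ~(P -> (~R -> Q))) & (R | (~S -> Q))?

Initial set: {((((S -> R) -> ((R -> Q) & R)) & ~(P -> (~R -> Q))) & (R | (~S -> Q)))}.
((((S -> R) -> ((R -> Q) & R)) & ~(P -> (~R -> Q))) & (R | (~S -> Q))): α-rule — add (((S -> R) -> ((R -> Q) & R)) & ~(P -> (~R -> Q))), (R | (~S -> Q)).
(((S -> R) -> ((R -> Q) & R)) & ~(P -> (~R -> Q))): α-rule — add ((S -> R) -> ((R -> Q) & R)), ~(P -> (~R -> Q)).
~(P -> (~R -> Q)): α-rule — add P, ~(~R -> Q).
~(~R -> Q): α-rule — add ~R, ~Q.
(R | (~S -> Q)): β-rule — branch into R  //  (~S -> Q).
  branch 1 (add R):
    × closes — contains both R and ~R.
  branch 2 (add (~S -> Q)):
    ((S -> R) -> ((R -> Q) & R)): β-rule — branch into ~(S -> R)  //  ((R -> Q) & R).
      branch 2.1 (add ~(S -> R)):
        ~(S -> R): α-rule — add S, ~R.
        (~S -> Q): β-rule — branch into ~~S  //  Q.
          branch 2.1.1 (add ~~S):
            ○ open, literals {P=T, Q=F, R=F, S=T}.
          branch 2.1.2 (add Q):
            × closes — contains both Q and ~Q.
      branch 2.2 (add ((R -> Q) & R)):
        ((R -> Q) & R): α-rule — add (R -> Q), R.
        × closes — contains both R and ~R.
3 branches closed, 1 open.
Each open branch fixes some atoms; the unmentioned ones are free. Counting distinct full assignments: branch {P=T, Q=F, R=F, S=T} (none free) contributes 1 new. Total: 1.

1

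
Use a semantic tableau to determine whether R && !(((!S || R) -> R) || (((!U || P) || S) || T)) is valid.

Not valid

Assume the negation and expand:
Initial set: {!(R && !(((!S || R) -> R) || (((!U || P) || S) || T)))}.
!(R && !(((!S || R) -> R) || (((!U || P) || S) || T))): β-rule — branch into !R  //  !!(((!S || R) -> R) || (((!U || P) || S) || T)).
  branch 1 (add !R):
    ○ open, literals {R=F}.
  branch 2 (add !!(((!S || R) -> R) || (((!U || P) || S) || T))):
    !!(((!S || R) -> R) || (((!U || P) || S) || T)): β-rule — branch into ((!S || R) -> R)  //  (((!U || P) || S) || T).
      branch 2.1 (add ((!S || R) -> R)):
        ((!S || R) -> R): β-rule — branch into !(!S || R)  //  R.
          branch 2.1.1 (add !(!S || R)):
            !(!S || R): α-rule — add !!S, !R.
            ○ open, literals {R=F, S=T}.
          branch 2.1.2 (add R):
            ○ open, literals {R=T}.
      branch 2.2 (add (((!U || P) || S) || T)):
        (((!U || P) || S) || T): β-rule — branch into ((!U || P) || S)  //  T.
          branch 2.2.1 (add ((!U || P) || S)):
            ((!U || P) || S): β-rule — branch into (!U || P)  //  S.
              branch 2.2.1.1 (add (!U || P)):
                (!U || P): β-rule — branch into !U  //  P.
                  branch 2.2.1.1.1 (add !U):
                    ○ open, literals {U=F}.
                  branch 2.2.1.1.2 (add P):
                    ○ open, literals {P=T}.
              branch 2.2.1.2 (add S):
                ○ open, literals {S=T}.
          branch 2.2.2 (add T):
            ○ open, literals {T=T}.
0 branches closed, 7 open.
An open branch gives a countermodel: R=F (unmentioned atoms arbitrary); under it the original formula is false.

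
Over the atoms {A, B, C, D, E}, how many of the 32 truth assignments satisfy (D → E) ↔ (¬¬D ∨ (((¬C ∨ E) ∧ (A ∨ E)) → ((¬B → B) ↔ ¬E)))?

Initial set: {((D → E) ↔ (¬¬D ∨ (((¬C ∨ E) ∧ (A ∨ E)) → ((¬B → B) ↔ ¬E))))}.
((D → E) ↔ (¬¬D ∨ (((¬C ∨ E) ∧ (A ∨ E)) → ((¬B → B) ↔ ¬E)))): β-rule — branch into (D → E), (¬¬D ∨ (((¬C ∨ E) ∧ (A ∨ E)) → ((¬B → B) ↔ ¬E)))  //  ¬(D → E), ¬(¬¬D ∨ (((¬C ∨ E) ∧ (A ∨ E)) → ((¬B → B) ↔ ¬E))).
  branch 1 (add (D → E), (¬¬D ∨ (((¬C ∨ E) ∧ (A ∨ E)) → ((¬B → B) ↔ ¬E)))):
    (D → E): β-rule — branch into ¬D  //  E.
      branch 1.1 (add ¬D):
        (¬¬D ∨ (((¬C ∨ E) ∧ (A ∨ E)) → ((¬B → B) ↔ ¬E))): β-rule — branch into ¬¬D  //  (((¬C ∨ E) ∧ (A ∨ E)) → ((¬B → B) ↔ ¬E)).
          branch 1.1.1 (add ¬¬D):
            ¬¬D: drop double negation, giving D.
            × closes — contains both D and ¬D.
          branch 1.1.2 (add (((¬C ∨ E) ∧ (A ∨ E)) → ((¬B → B) ↔ ¬E))):
            (((¬C ∨ E) ∧ (A ∨ E)) → ((¬B → B) ↔ ¬E)): β-rule — branch into ¬((¬C ∨ E) ∧ (A ∨ E))  //  ((¬B → B) ↔ ¬E).
              branch 1.1.2.1 (add ¬((¬C ∨ E) ∧ (A ∨ E))):
                ¬((¬C ∨ E) ∧ (A ∨ E)): β-rule — branch into ¬(¬C ∨ E)  //  ¬(A ∨ E).
                  branch 1.1.2.1.1 (add ¬(¬C ∨ E)):
                    ¬(¬C ∨ E): α-rule — add ¬¬C, ¬E.
                    ○ open, literals {C=T, D=F, E=F}.
                  branch 1.1.2.1.2 (add ¬(A ∨ E)):
                    ¬(A ∨ E): α-rule — add ¬A, ¬E.
                    ○ open, literals {A=F, D=F, E=F}.
              branch 1.1.2.2 (add ((¬B → B) ↔ ¬E)):
                ((¬B → B) ↔ ¬E): β-rule — branch into (¬B → B), ¬E  //  ¬(¬B → B), ¬¬E.
                  branch 1.1.2.2.1 (add (¬B → B), ¬E):
                    (¬B → B): β-rule — branch into ¬¬B  //  B.
                      branch 1.1.2.2.1.1 (add ¬¬B):
                        ○ open, literals {B=T, D=F, E=F}.
                      branch 1.1.2.2.1.2 (add B):
                        ○ open, literals {B=T, D=F, E=F}.
                  branch 1.1.2.2.2 (add ¬(¬B → B), ¬¬E):
                    ¬(¬B → B): α-rule — add ¬B, ¬B.
                    ○ open, literals {B=F, D=F, E=T}.
      branch 1.2 (add E):
        (¬¬D ∨ (((¬C ∨ E) ∧ (A ∨ E)) → ((¬B → B) ↔ ¬E))): β-rule — branch into ¬¬D  //  (((¬C ∨ E) ∧ (A ∨ E)) → ((¬B → B) ↔ ¬E)).
          branch 1.2.1 (add ¬¬D):
            ¬¬D: drop double negation, giving D.
            ○ open, literals {D=T, E=T}.
          branch 1.2.2 (add (((¬C ∨ E) ∧ (A ∨ E)) → ((¬B → B) ↔ ¬E))):
            (((¬C ∨ E) ∧ (A ∨ E)) → ((¬B → B) ↔ ¬E)): β-rule — branch into ¬((¬C ∨ E) ∧ (A ∨ E))  //  ((¬B → B) ↔ ¬E).
              branch 1.2.2.1 (add ¬((¬C ∨ E) ∧ (A ∨ E))):
                ¬((¬C ∨ E) ∧ (A ∨ E)): β-rule — branch into ¬(¬C ∨ E)  //  ¬(A ∨ E).
                  branch 1.2.2.1.1 (add ¬(¬C ∨ E)):
                    ¬(¬C ∨ E): α-rule — add ¬¬C, ¬E.
                    × closes — contains both E and ¬E.
                  branch 1.2.2.1.2 (add ¬(A ∨ E)):
                    ¬(A ∨ E): α-rule — add ¬A, ¬E.
                    × closes — contains both E and ¬E.
              branch 1.2.2.2 (add ((¬B → B) ↔ ¬E)):
                ((¬B → B) ↔ ¬E): β-rule — branch into (¬B → B), ¬E  //  ¬(¬B → B), ¬¬E.
                  branch 1.2.2.2.1 (add (¬B → B), ¬E):
                    × closes — contains both E and ¬E.
                  branch 1.2.2.2.2 (add ¬(¬B → B), ¬¬E):
                    ¬(¬B → B): α-rule — add ¬B, ¬B.
                    ○ open, literals {B=F, E=T}.
  branch 2 (add ¬(D → E), ¬(¬¬D ∨ (((¬C ∨ E) ∧ (A ∨ E)) → ((¬B → B) ↔ ¬E)))):
    ¬(D → E): α-rule — add D, ¬E.
    ¬(¬¬D ∨ (((¬C ∨ E) ∧ (A ∨ E)) → ((¬B → B) ↔ ¬E))): α-rule — add ¬¬¬D, ¬(((¬C ∨ E) ∧ (A ∨ E)) → ((¬B → B) ↔ ¬E)).
    ¬¬¬D: drop double negation, giving ¬D.
    × closes — contains both D and ¬D.
5 branches closed, 7 open.
Each open branch fixes some atoms; the unmentioned ones are free. Counting distinct full assignments: branch {C=T, D=F, E=F} (A, B) contributes 4 new; branch {A=F, D=F, E=F} (B, C) contributes 2 new; branch {B=T, D=F, E=F} (A, C) contributes 1 new; branch {B=T, D=F, E=F} (A, C) contributes 0 new; branch {B=F, D=F, E=T} (A, C) contributes 4 new; branch {D=T, E=T} (A, B, C) contributes 8 new; branch {B=F, E=T} (A, C, D) contributes 0 new. Total: 19.

19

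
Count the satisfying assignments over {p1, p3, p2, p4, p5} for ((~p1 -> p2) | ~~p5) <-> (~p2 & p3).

8

Initial set: {(((~p1 -> p2) | ~~p5) <-> (~p2 & p3))}.
(((~p1 -> p2) | ~~p5) <-> (~p2 & p3)): β-rule — branch into ((~p1 -> p2) | ~~p5), (~p2 & p3)  //  ~((~p1 -> p2) | ~~p5), ~(~p2 & p3).
  branch 1 (add ((~p1 -> p2) | ~~p5), (~p2 & p3)):
    (~p2 & p3): α-rule — add ~p2, p3.
    ((~p1 -> p2) | ~~p5): β-rule — branch into (~p1 -> p2)  //  ~~p5.
      branch 1.1 (add (~p1 -> p2)):
        (~p1 -> p2): β-rule — branch into ~~p1  //  p2.
          branch 1.1.1 (add ~~p1):
            ○ open, literals {p1=T, p2=F, p3=T}.
          branch 1.1.2 (add p2):
            × closes — contains both p2 and ~p2.
      branch 1.2 (add ~~p5):
        ~~p5: drop double negation, giving p5.
        ○ open, literals {p2=F, p3=T, p5=T}.
  branch 2 (add ~((~p1 -> p2) | ~~p5), ~(~p2 & p3)):
    ~((~p1 -> p2) | ~~p5): α-rule — add ~(~p1 -> p2), ~~~p5.
    ~(~p1 -> p2): α-rule — add ~p1, ~p2.
    ~~~p5: drop double negation, giving ~p5.
    ~(~p2 & p3): β-rule — branch into ~~p2  //  ~p3.
      branch 2.1 (add ~~p2):
        × closes — contains both p2 and ~p2.
      branch 2.2 (add ~p3):
        ○ open, literals {p1=F, p2=F, p3=F, p5=F}.
2 branches closed, 3 open.
Each open branch fixes some atoms; the unmentioned ones are free. Counting distinct full assignments: branch {p1=T, p2=F, p3=T} (p4, p5) contributes 4 new; branch {p2=F, p3=T, p5=T} (p1, p4) contributes 2 new; branch {p1=F, p2=F, p3=F, p5=F} (p4) contributes 2 new. Total: 8.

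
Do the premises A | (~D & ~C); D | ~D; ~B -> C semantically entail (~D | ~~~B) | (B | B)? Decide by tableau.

Yes

Initial set: {(A | (~D & ~C)); (D | ~D); (~B -> C); ~((~D | ~~~B) | (B | B))}.
~((~D | ~~~B) | (B | B)): α-rule — add ~(~D | ~~~B), ~(B | B).
~(~D | ~~~B): α-rule — add ~~D, ~~~~B.
~(B | B): α-rule — add ~B, ~B.
~~~~B: drop double negation, giving ~~B.
× closes — contains both B and ~B.
All 1 branch closes.
Every branch closed, so the premises entail the conclusion.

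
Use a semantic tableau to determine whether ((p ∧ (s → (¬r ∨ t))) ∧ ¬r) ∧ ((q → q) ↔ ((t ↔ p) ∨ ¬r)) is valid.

Not valid

Assume the negation and expand:
Initial set: {¬(((p ∧ (s → (¬r ∨ t))) ∧ ¬r) ∧ ((q → q) ↔ ((t ↔ p) ∨ ¬r)))}.
¬(((p ∧ (s → (¬r ∨ t))) ∧ ¬r) ∧ ((q → q) ↔ ((t ↔ p) ∨ ¬r))): β-rule — branch into ¬((p ∧ (s → (¬r ∨ t))) ∧ ¬r)  //  ¬((q → q) ↔ ((t ↔ p) ∨ ¬r)).
  branch 1 (add ¬((p ∧ (s → (¬r ∨ t))) ∧ ¬r)):
    ¬((p ∧ (s → (¬r ∨ t))) ∧ ¬r): β-rule — branch into ¬(p ∧ (s → (¬r ∨ t)))  //  ¬¬r.
      branch 1.1 (add ¬(p ∧ (s → (¬r ∨ t)))):
        ¬(p ∧ (s → (¬r ∨ t))): β-rule — branch into ¬p  //  ¬(s → (¬r ∨ t)).
          branch 1.1.1 (add ¬p):
            ○ open, literals {p=0}.
          branch 1.1.2 (add ¬(s → (¬r ∨ t))):
            ¬(s → (¬r ∨ t)): α-rule — add s, ¬(¬r ∨ t).
            ¬(¬r ∨ t): α-rule — add ¬¬r, ¬t.
            ○ open, literals {r=1, s=1, t=0}.
      branch 1.2 (add ¬¬r):
        ○ open, literals {r=1}.
  branch 2 (add ¬((q → q) ↔ ((t ↔ p) ∨ ¬r))):
    ¬((q → q) ↔ ((t ↔ p) ∨ ¬r)): β-rule — branch into (q → q), ¬((t ↔ p) ∨ ¬r)  //  ¬(q → q), ((t ↔ p) ∨ ¬r).
      branch 2.1 (add (q → q), ¬((t ↔ p) ∨ ¬r)):
        ¬((t ↔ p) ∨ ¬r): α-rule — add ¬(t ↔ p), ¬¬r.
        (q → q): β-rule — branch into ¬q  //  q.
          branch 2.1.1 (add ¬q):
            ¬(t ↔ p): β-rule — branch into t, ¬p  //  ¬t, p.
              branch 2.1.1.1 (add t, ¬p):
                ○ open, literals {p=0, q=0, r=1, t=1}.
              branch 2.1.1.2 (add ¬t, p):
                ○ open, literals {p=1, q=0, r=1, t=0}.
          branch 2.1.2 (add q):
            ¬(t ↔ p): β-rule — branch into t, ¬p  //  ¬t, p.
              branch 2.1.2.1 (add t, ¬p):
                ○ open, literals {p=0, q=1, r=1, t=1}.
              branch 2.1.2.2 (add ¬t, p):
                ○ open, literals {p=1, q=1, r=1, t=0}.
      branch 2.2 (add ¬(q → q), ((t ↔ p) ∨ ¬r)):
        ¬(q → q): α-rule — add q, ¬q.
        × closes — contains both q and ¬q.
1 branch closed, 7 open.
An open branch gives a countermodel: p=0 (unmentioned atoms arbitrary); under it the original formula is false.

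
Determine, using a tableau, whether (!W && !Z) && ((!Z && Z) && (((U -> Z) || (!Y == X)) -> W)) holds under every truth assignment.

Not valid

Assume the negation and expand:
Initial set: {F ((!W && !Z) && ((!Z && Z) && (((U -> Z) || (!Y == X)) -> W)))}.
F ((!W && !Z) && ((!Z && Z) && (((U -> Z) || (!Y == X)) -> W))): β-rule — branch into F (!W && !Z)  //  F ((!Z && Z) && (((U -> Z) || (!Y == X)) -> W)).
  branch 1 (add F (!W && !Z)):
    F (!W && !Z): β-rule — branch into F !W  //  F !Z.
      branch 1.1 (add F !W):
        ○ open, literals {W=1}.
      branch 1.2 (add F !Z):
        ○ open, literals {Z=1}.
  branch 2 (add F ((!Z && Z) && (((U -> Z) || (!Y == X)) -> W))):
    F ((!Z && Z) && (((U -> Z) || (!Y == X)) -> W)): β-rule — branch into F (!Z && Z)  //  F (((U -> Z) || (!Y == X)) -> W).
      branch 2.1 (add F (!Z && Z)):
        F (!Z && Z): β-rule — branch into F !Z  //  F Z.
          branch 2.1.1 (add F !Z):
            ○ open, literals {Z=1}.
          branch 2.1.2 (add F Z):
            ○ open, literals {Z=0}.
      branch 2.2 (add F (((U -> Z) || (!Y == X)) -> W)):
        F (((U -> Z) || (!Y == X)) -> W): α-rule — add T ((U -> Z) || (!Y == X)), F W.
        T ((U -> Z) || (!Y == X)): β-rule — branch into T (U -> Z)  //  T (!Y == X).
          branch 2.2.1 (add T (U -> Z)):
            T (U -> Z): β-rule — branch into F U  //  T Z.
              branch 2.2.1.1 (add F U):
                ○ open, literals {U=0, W=0}.
              branch 2.2.1.2 (add T Z):
                ○ open, literals {W=0, Z=1}.
          branch 2.2.2 (add T (!Y == X)):
            T (!Y == X): β-rule — branch into T !Y, T X  //  F !Y, F X.
              branch 2.2.2.1 (add T !Y, T X):
                ○ open, literals {W=0, X=1, Y=0}.
              branch 2.2.2.2 (add F !Y, F X):
                ○ open, literals {W=0, X=0, Y=1}.
0 branches closed, 8 open.
An open branch gives a countermodel: W=1 (unmentioned atoms arbitrary); under it the original formula is false.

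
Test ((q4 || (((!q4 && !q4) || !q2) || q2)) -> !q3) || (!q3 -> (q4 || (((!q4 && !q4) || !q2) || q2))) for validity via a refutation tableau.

Assume the negation and expand:
Initial set: {!(((q4 || (((!q4 && !q4) || !q2) || q2)) -> !q3) || (!q3 -> (q4 || (((!q4 && !q4) || !q2) || q2))))}.
!(((q4 || (((!q4 && !q4) || !q2) || q2)) -> !q3) || (!q3 -> (q4 || (((!q4 && !q4) || !q2) || q2)))): α-rule — add !((q4 || (((!q4 && !q4) || !q2) || q2)) -> !q3), !(!q3 -> (q4 || (((!q4 && !q4) || !q2) || q2))).
!((q4 || (((!q4 && !q4) || !q2) || q2)) -> !q3): α-rule — add (q4 || (((!q4 && !q4) || !q2) || q2)), !!q3.
!(!q3 -> (q4 || (((!q4 && !q4) || !q2) || q2))): α-rule — add !q3, !(q4 || (((!q4 && !q4) || !q2) || q2)).
× closes — contains both q3 and !q3.
All 1 branch closes.
Every branch closed, so the negation is unsatisfiable and the formula is valid.

Valid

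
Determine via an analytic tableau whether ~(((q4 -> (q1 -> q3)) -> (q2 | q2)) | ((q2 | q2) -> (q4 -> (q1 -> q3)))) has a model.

Initial set: {~(((q4 -> (q1 -> q3)) -> (q2 | q2)) | ((q2 | q2) -> (q4 -> (q1 -> q3))))}.
~(((q4 -> (q1 -> q3)) -> (q2 | q2)) | ((q2 | q2) -> (q4 -> (q1 -> q3)))): α-rule — add ~((q4 -> (q1 -> q3)) -> (q2 | q2)), ~((q2 | q2) -> (q4 -> (q1 -> q3))).
~((q4 -> (q1 -> q3)) -> (q2 | q2)): α-rule — add (q4 -> (q1 -> q3)), ~(q2 | q2).
~((q2 | q2) -> (q4 -> (q1 -> q3))): α-rule — add (q2 | q2), ~(q4 -> (q1 -> q3)).
~(q2 | q2): α-rule — add ~q2, ~q2.
~(q4 -> (q1 -> q3)): α-rule — add q4, ~(q1 -> q3).
~(q1 -> q3): α-rule — add q1, ~q3.
(q4 -> (q1 -> q3)): β-rule — branch into ~q4  //  (q1 -> q3).
  branch 1 (add ~q4):
    × closes — contains both q4 and ~q4.
  branch 2 (add (q1 -> q3)):
    (q2 | q2): β-rule — branch into q2  //  q2.
      branch 2.1 (add q2):
        × closes — contains both q2 and ~q2.
      branch 2.2 (add q2):
        × closes — contains both q2 and ~q2.
All 3 branches close.
Every branch closed; the formula is unsatisfiable.

Unsatisfiable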